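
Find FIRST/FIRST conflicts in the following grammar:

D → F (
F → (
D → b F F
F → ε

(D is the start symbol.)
No FIRST/FIRST conflicts.

A FIRST/FIRST conflict occurs when two productions N → α and N → β for the same non-terminal have FIRST(α) ∩ FIRST(β) ≠ ∅ (with ε ∈ FIRST of a nullable right-hand side, so two nullable alternatives also conflict).

FIRST sets of the non-terminals at (or reachable through a nullable prefix from) the front of some alternative:
  FIRST(F) = { '(', ε }

Productions for D:
  D → F (: FIRST = { '(' }
  D → b F F: FIRST = { 'b' }
Productions for F:
  F → (: FIRST = { '(' }
  F → ε: FIRST = { ε }

All alternatives of each non-terminal have pairwise disjoint FIRST sets.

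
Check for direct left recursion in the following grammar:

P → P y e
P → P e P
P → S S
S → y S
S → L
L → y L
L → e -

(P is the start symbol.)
P → P y e: LEFT RECURSIVE (starts with P)
P → P e P: LEFT RECURSIVE (starts with P)
P → S S: starts with S
S → y S: starts with y
S → L: starts with L
L → y L: starts with y
L → e -: starts with e

The grammar has direct left recursion on: P.

Answer: Yes, P is left-recursive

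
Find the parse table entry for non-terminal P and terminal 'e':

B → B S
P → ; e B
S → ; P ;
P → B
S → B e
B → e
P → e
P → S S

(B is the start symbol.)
P → B, P → e, P → S S

To find M[P, 'e'], we find productions for P where 'e' is in the predict set (PREDICT(N → α) = (FIRST(α) \ {ε}) ∪ (FOLLOW(N) if α ⇒* ε)).

Relevant sets:
  FIRST(B) = { 'e' }
  FIRST(S) = { ';', 'e' }

P → ; e B: PREDICT = { ';' }
P → B: PREDICT = { 'e' }
  'e' is in predict set, so this production goes in M[P, 'e']
P → e: PREDICT = { 'e' }
  'e' is in predict set, so this production goes in M[P, 'e']
P → S S: PREDICT = { ';', 'e' }
  'e' is in predict set, so this production goes in M[P, 'e']

M[P, 'e'] = P → B, P → e, P → S S  (a multiply-defined cell — the grammar is not LL(1))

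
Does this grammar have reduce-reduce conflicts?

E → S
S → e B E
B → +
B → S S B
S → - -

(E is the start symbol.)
No reduce-reduce conflicts

A reduce-reduce conflict occurs when an LR(0) state has two complete items [A → α .] and [B → β .] — both call for a reduction, and with no lookahead the parser cannot choose between them.

Augment with E' → E and build the canonical LR(0) collection (I0 = CLOSURE({[E' → . E]}), then GOTO on every symbol after a dot until no new states appear). It has 12 states:
  I0: { [E → . S], [E' → . E], [S → . - -], [S → . e B E] }  — shift
  I1: { [S → - . -] }  — shift
  I2: { [E' → E .] }  — accept
  I3: { [E → S .] }  — reduce
  I4: { [B → . +], [B → . S S B], [S → . - -], [S → . e B E], [S → e . B E] }  — shift
  I5: { [B → + .] }  — reduce
  I6: { [E → . S], [S → . - -], [S → . e B E], [S → e B . E] }  — shift
  I7: { [B → S . S B], [S → . - -], [S → . e B E] }  — shift
  I8: { [B → . +], [B → . S S B], [B → S S . B], [S → . - -], [S → . e B E] }  — shift
  I9: { [B → S S B .] }  — reduce
  I10: { [S → e B E .] }  — reduce
  I11: { [S → - - .] }  — reduce

No state contains more than one complete item.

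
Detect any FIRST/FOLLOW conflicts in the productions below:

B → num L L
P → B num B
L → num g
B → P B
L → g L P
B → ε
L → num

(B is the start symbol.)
A FIRST/FOLLOW conflict occurs when a non-terminal N has a nullable alternative N → β (β ⇒* ε) and another alternative N → α with FIRST(α) ∩ FOLLOW(N) ≠ ∅: on such a lookahead the parser cannot decide between expanding α and letting N vanish via β.

Nullable non-terminals: B.
FIRST sets used below: FIRST(P) = { 'num' }

B: nullable alternative(s) B → ε; FOLLOW(B) = { $, 'g', 'num' }
  B → num L L: FIRST \ {ε} = { 'num' } — overlaps FOLLOW(B) on { 'num' }: CONFLICT
  B → P B: FIRST \ {ε} = { 'num' } — overlaps FOLLOW(B) on { 'num' }: CONFLICT
  B → ε: FIRST \ {ε} = { } — this is the only nullable alternative, skip

L, P have no nullable alternative, so no FIRST/FOLLOW check is needed there.

So the grammar has 2 FIRST/FOLLOW conflicts (marked CONFLICT above).

Answer: Yes. B → num L L with FOLLOW(B) on { 'num' }; B → P B with FOLLOW(B) on { 'num' }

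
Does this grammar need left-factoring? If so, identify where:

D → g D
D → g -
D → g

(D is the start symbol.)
Left-factoring is needed when two productions for the same non-terminal
share a common prefix on the right-hand side.

Productions for D:
  D → g D
  D → g -
  D → g

Found common prefix 'g' in productions for D

Answer: Yes, D has productions with common prefix 'g'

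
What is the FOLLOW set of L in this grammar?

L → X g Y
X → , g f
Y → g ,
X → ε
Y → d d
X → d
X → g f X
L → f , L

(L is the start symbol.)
To compute FOLLOW(L), find every occurrence of L on a right-hand side N → α L β: add FIRST(β) \ {ε}, and if β is empty or nullable also add FOLLOW(N). Iterate to a fixed point.

L is the start symbol, so $ ∈ FOLLOW(L).
In L → f , L: L is at the end; this adds FOLLOW(L) to itself — nothing new

Taking the union: FOLLOW(L) = { $ }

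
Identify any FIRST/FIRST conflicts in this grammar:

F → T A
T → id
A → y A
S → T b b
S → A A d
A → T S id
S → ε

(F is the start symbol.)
A FIRST/FIRST conflict occurs when two productions N → α and N → β for the same non-terminal have FIRST(α) ∩ FIRST(β) ≠ ∅ (with ε ∈ FIRST of a nullable right-hand side, so two nullable alternatives also conflict).

FIRST sets of the non-terminals at (or reachable through a nullable prefix from) the front of some alternative:
  FIRST(T) = { 'id' }
  FIRST(A) = { 'id', 'y' }

Productions for A:
  A → y A: FIRST = { 'y' }
  A → T S id: FIRST = { 'id' }
Productions for S:
  S → T b b: FIRST = { 'id' }
  S → A A d: FIRST = { 'id', 'y' }
  S → ε: FIRST = { ε }
F, T have only one production, so no FIRST/FIRST conflict is possible there.

Conflict for S: S → T b b and S → A A d
  Overlap: { 'id' }

Answer: Yes. S → T b b / S → A A d on { 'id' }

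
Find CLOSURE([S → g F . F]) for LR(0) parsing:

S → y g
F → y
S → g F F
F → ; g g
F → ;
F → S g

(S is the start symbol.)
{ [F → . ; g g], [F → . ;], [F → . S g], [F → . y], [S → . g F F], [S → . y g], [S → g F . F] }

To compute CLOSURE, for each item [A → α.Bβ] where B is a non-terminal, add [B → .γ] for all productions B → γ; repeat for the newly added items until nothing changes.

Start with: [S → g F . F]
  [S → g F . F] has the dot before F: add [F → . y], [F → . ; g g], [F → . ;], [F → . S g]
  [F → . S g] has the dot before S: add [S → . y g], [S → . g F F]
No further items can be added.

CLOSURE = { [F → . ; g g], [F → . ;], [F → . S g], [F → . y], [S → . g F F], [S → . y g], [S → g F . F] }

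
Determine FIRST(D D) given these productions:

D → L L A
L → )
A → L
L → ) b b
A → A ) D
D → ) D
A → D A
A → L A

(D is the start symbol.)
{ ')' }

FIRST sets of the non-terminals involved (from the grammar, by fixed-point iteration):
  FIRST(D) = { ')' }

To compute FIRST(D D), process the symbols left to right:
Symbol D is a non-terminal. Add FIRST(D) \ {ε} = { ')' }
D is not nullable (ε ∉ FIRST(D)), so stop here.
FIRST(D D) = { ')' }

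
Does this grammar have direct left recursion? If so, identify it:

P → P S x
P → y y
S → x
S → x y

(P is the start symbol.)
Yes, P is left-recursive

Direct left recursion occurs when N → N α for some non-terminal N (the right-hand side begins with the left-hand side itself).

P → P S x: LEFT RECURSIVE (starts with P)
P → y y: starts with y
S → x: starts with x
S → x y: starts with x

The grammar has direct left recursion on: P.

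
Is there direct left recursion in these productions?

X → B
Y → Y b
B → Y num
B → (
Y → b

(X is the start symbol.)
Direct left recursion occurs when N → N α for some non-terminal N (the right-hand side begins with the left-hand side itself).

X → B: starts with B
Y → Y b: LEFT RECURSIVE (starts with Y)
B → Y num: starts with Y
B → (: starts with '('
Y → b: starts with b

The grammar has direct left recursion on: Y.

Answer: Yes, Y is left-recursive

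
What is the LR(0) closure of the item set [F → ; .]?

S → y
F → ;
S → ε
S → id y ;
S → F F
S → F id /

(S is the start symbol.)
{ [F → ; .] }

To compute CLOSURE, for each item [A → α.Bβ] where B is a non-terminal, add [B → .γ] for all productions B → γ; repeat for the newly added items until nothing changes.

Start with: [F → ; .]
The dot is at the end, so nothing is added.

CLOSURE = { [F → ; .] }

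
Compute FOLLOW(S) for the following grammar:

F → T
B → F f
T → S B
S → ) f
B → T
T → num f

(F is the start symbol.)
{ ')', 'num' }

In T → S B: S is followed by B, add FIRST(B) \ {ε} = { ')', 'num' }

Taking the union: FOLLOW(S) = { ')', 'num' }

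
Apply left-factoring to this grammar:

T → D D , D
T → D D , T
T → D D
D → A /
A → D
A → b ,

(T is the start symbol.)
Left-factoring transforms A → αβ₁ | αβ₂ into A → αA' and A' → β₁ | β₂
(α is the longest common prefix among the alternatives). Repeat until
no nonterminal has two alternatives with a common prefix.

Round 1: T has alternatives sharing prefix 'D D'. Introduce T': T → D D T'
  Add: T' → , D
  Add: T' → , T
  Add: T' → ε

Round 2: T' has alternatives sharing prefix ','. Introduce T'': T' → , T''
  Add: T'' → D
  Add: T'' → T

No remaining common prefixes — done.

Resulting grammar:
T → D D T'
T' → , T''
T'' → D
T'' → T
T' → ε
D → A /
A → D
A → b ,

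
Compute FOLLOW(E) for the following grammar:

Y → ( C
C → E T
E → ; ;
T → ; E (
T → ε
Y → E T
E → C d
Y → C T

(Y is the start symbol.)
{ $, '(', ';', 'd' }

To compute FOLLOW(E), find every occurrence of E on a right-hand side N → α E β: add FIRST(β) \ {ε}, and if β is empty or nullable also add FOLLOW(N). Iterate to a fixed point.

In C → E T: E is followed by T, add FIRST(T) \ {ε} = { ';' }
  T is nullable, so also add FOLLOW(C)
In T → ; E (: E is followed by '(', add FIRST('(') \ {ε} = { '(' }
In Y → E T: E is followed by T, add FIRST(T) \ {ε} = { ';' }
  T is nullable, so also add FOLLOW(Y)

The FOLLOW sets referred to above (computed the same way, to a fixed point):
  FOLLOW(C) = { $, ';', 'd' }
  FOLLOW(Y) = { $ }

Taking the union: FOLLOW(E) = { $, '(', ';', 'd' }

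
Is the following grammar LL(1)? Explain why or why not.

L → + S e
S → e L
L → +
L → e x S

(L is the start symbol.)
No. Predict set conflict for L: { '+' }

A grammar is LL(1) if for each non-terminal N with multiple productions, the predict sets of those productions are pairwise disjoint, where PREDICT(N → α) = (FIRST(α) \ {ε}) ∪ (FOLLOW(N) if α ⇒* ε).

For L:
  PREDICT(L → '+' S e) = { '+' }
  PREDICT(L → '+') = { '+' }
  PREDICT(L → e x S) = { 'e' }
S has a single production, so nothing to check there.

Conflict found: Predict set conflict for L: { '+' }
The grammar is NOT LL(1).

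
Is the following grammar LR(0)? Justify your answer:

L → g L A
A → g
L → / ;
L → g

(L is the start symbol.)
Augment with L' → L and build the canonical LR(0) collection (I0 = CLOSURE({[L' → . L]}), then GOTO on every symbol after a dot until no new states appear). It has 8 states:
  I0: { [L → . / ;], [L → . g L A], [L → . g], [L' → . L] }  — shift
  I1: { [L → / . ;] }  — shift
  I2: { [L' → L .] }  — accept
  I3: { [L → . / ;], [L → . g L A], [L → . g], [L → g . L A], [L → g .] }  — shift, reduce
  I4: { [A → . g], [L → g L . A] }  — shift
  I5: { [L → g L A .] }  — reduce
  I6: { [A → g .] }  — reduce
  I7: { [L → / ; .] }  — reduce

Conflict in state I3:
  Shift-reduce conflict between [L → g .] and [L → . / ;]
So the grammar is NOT LR(0).

Answer: No. Shift-reduce conflict between [L → g .] and [L → . / ;]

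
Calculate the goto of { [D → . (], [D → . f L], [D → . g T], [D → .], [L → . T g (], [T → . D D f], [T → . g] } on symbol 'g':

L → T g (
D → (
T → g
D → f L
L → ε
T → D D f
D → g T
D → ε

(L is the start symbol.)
{ [D → . (], [D → . f L], [D → . g T], [D → .], [D → g . T], [T → . D D f], [T → . g], [T → g .] }

GOTO(I, 'g') = CLOSURE({ [A → αX.β] : [A → α.Xβ] ∈ I, X = 'g' })

Items with dot before 'g', with the dot advanced:
  [D → . g T] → [D → g . T]
  [T → . g] → [T → g .]
Closure of the advanced items:
  [D → g . T] has the dot before T: add [T → . g], [T → . D D f]
  [T → . D D f] has the dot before D: add [D → . (], [D → . f L], [D → . g T], [D → .]

GOTO = { [D → . (], [D → . f L], [D → . g T], [D → .], [D → g . T], [T → . D D f], [T → . g], [T → g .] }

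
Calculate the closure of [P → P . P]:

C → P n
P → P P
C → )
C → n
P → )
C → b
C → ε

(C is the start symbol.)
Start with: [P → P . P]
  [P → P . P] has the dot before P: add [P → . P P], [P → . )]
No further items can be added.

CLOSURE = { [P → . )], [P → . P P], [P → P . P] }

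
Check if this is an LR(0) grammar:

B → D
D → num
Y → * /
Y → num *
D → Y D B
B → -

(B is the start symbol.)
No. Shift-reduce conflict between [D → num .] and [Y → num . *]

A grammar is LR(0) if no state in the canonical LR(0) collection has:
  - both a shift item (dot before a terminal) and a complete item (shift-reduce conflict), or
  - two or more complete items (reduce-reduce conflict; the accept item [B' → B .] counts as a complete item here).

Augment with B' → B and build the canonical LR(0) collection (I0 = CLOSURE({[B' → . B]}), then GOTO on every symbol after a dot until no new states appear). It has 11 states:
  I0: { [B → . -], [B → . D], [B' → . B], [D → . Y D B], [D → . num], [Y → . * /], [Y → . num *] }  — shift
  I1: { [Y → * . /] }  — shift
  I2: { [B → - .] }  — reduce
  I3: { [B' → B .] }  — accept
  I4: { [B → D .] }  — reduce
  I5: { [D → . Y D B], [D → . num], [D → Y . D B], [Y → . * /], [Y → . num *] }  — shift
  I6: { [D → num .], [Y → num . *] }  — shift, reduce
  I7: { [Y → num * .] }  — reduce
  I8: { [B → . -], [B → . D], [D → . Y D B], [D → . num], [D → Y D . B], [Y → . * /], [Y → . num *] }  — shift
  I9: { [D → Y D B .] }  — reduce
  I10: { [Y → * / .] }  — reduce

Conflict in state I6:
  Shift-reduce conflict between [D → num .] and [Y → num . *]
So the grammar is NOT LR(0).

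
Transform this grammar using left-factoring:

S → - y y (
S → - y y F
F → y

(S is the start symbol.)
S → - y y S'
S' → (
S' → F
F → y

Left-factoring transforms A → αβ₁ | αβ₂ into A → αA' and A' → β₁ | β₂
(α is the longest common prefix among the alternatives). Repeat until
no nonterminal has two alternatives with a common prefix.

Round 1: S has alternatives sharing prefix '- y y'. Introduce S': S → - y y S'
  Add: S' → (
  Add: S' → F

No remaining common prefixes — done.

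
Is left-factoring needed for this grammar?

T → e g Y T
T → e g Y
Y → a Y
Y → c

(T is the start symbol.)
Yes, T has productions with common prefix 'e g Y'

Left-factoring is needed when two productions for the same non-terminal
share a common prefix on the right-hand side.

Productions for T:
  T → e g Y T
  T → e g Y
Productions for Y:
  Y → a Y
  Y → c

Found common prefix 'e g Y' in productions for T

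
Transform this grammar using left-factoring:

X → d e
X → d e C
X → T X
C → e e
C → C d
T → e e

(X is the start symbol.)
X → d e X'
X' → ε
X' → C
X → T X
C → e e
C → C d
T → e e

Left-factoring transforms A → αβ₁ | αβ₂ into A → αA' and A' → β₁ | β₂
(α is the longest common prefix among the alternatives). Repeat until
no nonterminal has two alternatives with a common prefix.

Round 1: X has alternatives sharing prefix 'd e'. Introduce X': X → d e X'
  Add: X' → ε
  Add: X' → C

No remaining common prefixes — done.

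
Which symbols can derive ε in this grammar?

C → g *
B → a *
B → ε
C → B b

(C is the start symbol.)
{ 'B' }

A non-terminal is nullable if it can derive ε (the empty string): either it has an ε-production, or it has a production whose right-hand side consists entirely of nullable non-terminals.

ε-productions: B → ε
So B is immediately nullable.
No further non-terminal can be added: every production for the remaining non-terminals contains a terminal or a non-nullable non-terminal.
Nullable = { 'B' }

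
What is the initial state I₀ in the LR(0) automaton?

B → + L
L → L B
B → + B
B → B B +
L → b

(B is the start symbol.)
{ [B → . + B], [B → . + L], [B → . B B +], [B' → . B] }

First, augment the grammar with B' → B
I₀ = CLOSURE({ [B' → . B] }):
  [B' → . B] has the dot before B: add [B → . + L], [B → . + B], [B → . B B +]
No further items can be added.

I₀ = { [B → . + B], [B → . + L], [B → . B B +], [B' → . B] }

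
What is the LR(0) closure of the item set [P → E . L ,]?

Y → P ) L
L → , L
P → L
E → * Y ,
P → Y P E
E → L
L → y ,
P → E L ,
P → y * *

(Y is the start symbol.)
{ [L → . , L], [L → . y ,], [P → E . L ,] }

To compute CLOSURE, for each item [A → α.Bβ] where B is a non-terminal, add [B → .γ] for all productions B → γ; repeat for the newly added items until nothing changes.

Start with: [P → E . L ,]
  [P → E . L ,] has the dot before L: add [L → . , L], [L → . y ,]
No further items can be added.

CLOSURE = { [L → . , L], [L → . y ,], [P → E . L ,] }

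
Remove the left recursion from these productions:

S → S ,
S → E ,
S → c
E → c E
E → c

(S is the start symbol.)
S is directly left-recursive. The standard transformation for
  A → A α₁ | ... | A α_m | β₁ | ... | β_n
is
  A  → β₁ A' | ... | β_n A'
  A' → α₁ A' | ... | α_m A' | ε

S → E , becomes S → E , S'
S → c becomes S → c S'
S → S , becomes S' → , S'
Add S' → ε

Productions for other non-terminals are unchanged:
  E → c E
  E → c

Resulting grammar:
S → E , S'
S → c S'
S' → , S'
S' → ε
E → c E
E → c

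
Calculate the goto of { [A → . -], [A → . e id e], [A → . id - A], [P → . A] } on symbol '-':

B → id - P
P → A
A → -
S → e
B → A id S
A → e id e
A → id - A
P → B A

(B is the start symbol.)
GOTO(I, '-') = CLOSURE({ [A → αX.β] : [A → α.Xβ] ∈ I, X = '-' })

Items with dot before '-', with the dot advanced:
  [A → . -] → [A → - .]
Closure adds nothing (no advanced item has the dot before a non-terminal).

GOTO = { [A → - .] }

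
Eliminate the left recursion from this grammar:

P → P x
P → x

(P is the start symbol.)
P → x P'
P' → x P'
P' → ε

P is directly left-recursive. The standard transformation for
  A → A α₁ | ... | A α_m | β₁ | ... | β_n
is
  A  → β₁ A' | ... | β_n A'
  A' → α₁ A' | ... | α_m A' | ε

P → x becomes P → x P'
P → P x becomes P' → x P'
Add P' → ε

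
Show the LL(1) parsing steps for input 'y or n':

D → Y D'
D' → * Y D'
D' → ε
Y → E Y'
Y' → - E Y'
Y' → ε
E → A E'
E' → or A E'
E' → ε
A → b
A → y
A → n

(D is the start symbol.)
Stack is shown with the top on the left.

Stack            Input     Action
---------------------------------
D $              y or n $  output D → Y D'
Y D' $           y or n $  output Y → E Y'
E Y' D' $        y or n $  output E → A E'
A E' Y' D' $     y or n $  output A → y
y E' Y' D' $     y or n $  match 'y'
E' Y' D' $       or n $    output E' → or A E'
or A E' Y' D' $  or n $    match 'or'
A E' Y' D' $     n $       output A → n
n E' Y' D' $     n $       match 'n'
E' Y' D' $       $         output E' → ε
Y' D' $          $         output Y' → ε
D' $             $         output D' → ε
$                $         accept

The string is accepted.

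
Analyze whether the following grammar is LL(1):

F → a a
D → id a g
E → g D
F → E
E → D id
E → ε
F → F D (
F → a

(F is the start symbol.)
No. Predict set conflict for F: { 'a' }

A grammar is LL(1) if for each non-terminal N with multiple productions, the predict sets of those productions are pairwise disjoint, where PREDICT(N → α) = (FIRST(α) \ {ε}) ∪ (FOLLOW(N) if α ⇒* ε).

Relevant sets:
  FIRST(E) = { 'g', 'id', ε }
  FIRST(F) = { 'a', 'g', 'id', ε }
  FIRST(D) = { 'id' }
  FOLLOW(F) = { $, 'id' }
  FOLLOW(E) = { $, 'id' }

For F:
  PREDICT(F → a a) = { 'a' }
  PREDICT(F → E) = { $, 'g', 'id' }
  PREDICT(F → F D '(') = { 'a', 'g', 'id' }
  PREDICT(F → a) = { 'a' }
For E:
  PREDICT(E → g D) = { 'g' }
  PREDICT(E → D id) = { 'id' }
  PREDICT(E → ε) = { $, 'id' }
D has a single production, so nothing to check there.

Conflict found: Predict set conflict for F: { 'a' }
The grammar is NOT LL(1).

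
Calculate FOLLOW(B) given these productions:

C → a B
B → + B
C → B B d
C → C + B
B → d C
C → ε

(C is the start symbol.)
In C → a B: B is at the end, add FOLLOW(C)
In B → + B: B is at the end; this adds FOLLOW(B) to itself — nothing new
In C → B B d: B is followed by B d, add FIRST(B d) \ {ε} = { '+', 'd' }
In C → B B d: B is followed by d, add FIRST(d) \ {ε} = { 'd' }
In C → C + B: B is at the end, add FOLLOW(C)

The FOLLOW sets referred to above (computed the same way, to a fixed point):
  FOLLOW(C) = { $, '+', 'd' }

Taking the union: FOLLOW(B) = { $, '+', 'd' }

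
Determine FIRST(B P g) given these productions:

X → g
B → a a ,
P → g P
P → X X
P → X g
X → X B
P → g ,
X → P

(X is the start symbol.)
{ 'a' }

FIRST sets of the non-terminals involved (from the grammar, by fixed-point iteration):
  FIRST(B) = { 'a' }

To compute FIRST(B P g), process the symbols left to right:
Symbol B is a non-terminal. Add FIRST(B) \ {ε} = { 'a' }
B is not nullable (ε ∉ FIRST(B)), so stop here.
FIRST(B P g) = { 'a' }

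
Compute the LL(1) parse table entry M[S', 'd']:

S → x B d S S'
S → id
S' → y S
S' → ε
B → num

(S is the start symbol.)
Empty (error entry)

To find M[S', 'd'], we find productions for S' where 'd' is in the predict set (PREDICT(N → α) = (FIRST(α) \ {ε}) ∪ (FOLLOW(N) if α ⇒* ε)).

Relevant sets:
  FOLLOW(S') = { $, 'y' }

S' → y S: PREDICT = { 'y' }
S' → ε: PREDICT = { $, 'y' }

M[S', 'd'] is empty (no production applies)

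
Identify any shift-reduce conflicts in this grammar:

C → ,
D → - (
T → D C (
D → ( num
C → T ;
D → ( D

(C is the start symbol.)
Augment with C' → C and build the canonical LR(0) collection (I0 = CLOSURE({[C' → . C]}), then GOTO on every symbol after a dot until no new states appear). It has 13 states:
  I0: { [C → . ,], [C → . T ;], [C' → . C], [D → . ( D], [D → . ( num], [D → . - (], [T → . D C (] }  — shift
  I1: { [D → ( . D], [D → ( . num], [D → . ( D], [D → . ( num], [D → . - (] }  — shift
  I2: { [C → , .] }  — reduce
  I3: { [D → - . (] }  — shift
  I4: { [C' → C .] }  — accept
  I5: { [C → . ,], [C → . T ;], [D → . ( D], [D → . ( num], [D → . - (], [T → . D C (], [T → D . C (] }  — shift
  I6: { [C → T . ;] }  — shift
  I7: { [C → T ; .] }  — reduce
  I8: { [T → D C . (] }  — shift
  I9: { [T → D C ( .] }  — reduce
  I10: { [D → - ( .] }  — reduce
  I11: { [D → ( D .] }  — reduce
  I12: { [D → ( num .] }  — reduce

No state contains both a complete item and a shift item.

Answer: No shift-reduce conflicts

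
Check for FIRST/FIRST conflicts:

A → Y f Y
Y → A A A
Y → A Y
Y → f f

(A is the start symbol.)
A FIRST/FIRST conflict occurs when two productions N → α and N → β for the same non-terminal have FIRST(α) ∩ FIRST(β) ≠ ∅ (with ε ∈ FIRST of a nullable right-hand side, so two nullable alternatives also conflict).

FIRST sets of the non-terminals at (or reachable through a nullable prefix from) the front of some alternative:
  FIRST(A) = { 'f' }

Productions for Y:
  Y → A A A: FIRST = { 'f' }
  Y → A Y: FIRST = { 'f' }
  Y → f f: FIRST = { 'f' }
A has only one production, so no FIRST/FIRST conflict is possible there.

Conflict for Y: Y → A A A and Y → A Y
  Overlap: { 'f' }
Conflict for Y: Y → A A A and Y → f f
  Overlap: { 'f' }
Conflict for Y: Y → A Y and Y → f f
  Overlap: { 'f' }

Answer: Yes. Y → A A A / Y → A Y on { 'f' }; Y → A A A / Y → f f on { 'f' }; Y → A Y / Y → f f on { 'f' }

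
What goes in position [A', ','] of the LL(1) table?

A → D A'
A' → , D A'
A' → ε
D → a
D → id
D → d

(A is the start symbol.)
To find M[A', ','], we find productions for A' where ',' is in the predict set (PREDICT(N → α) = (FIRST(α) \ {ε}) ∪ (FOLLOW(N) if α ⇒* ε)).

Relevant sets:
  FOLLOW(A') = { $ }

A' → , D A': PREDICT = { ',' }
  ',' is in predict set, so this production goes in M[A', ',']
A' → ε: PREDICT = { $ }

M[A', ','] = A' → , D A'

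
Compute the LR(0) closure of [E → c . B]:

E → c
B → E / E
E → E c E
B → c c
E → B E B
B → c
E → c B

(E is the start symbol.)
Start with: [E → c . B]
  [E → c . B] has the dot before B: add [B → . E / E], [B → . c c], [B → . c]
  [B → . E / E] has the dot before E: add [E → . c], [E → . E c E], [E → . B E B], [E → . c B]
No further items can be added.

CLOSURE = { [B → . E / E], [B → . c c], [B → . c], [E → . B E B], [E → . E c E], [E → . c B], [E → . c], [E → c . B] }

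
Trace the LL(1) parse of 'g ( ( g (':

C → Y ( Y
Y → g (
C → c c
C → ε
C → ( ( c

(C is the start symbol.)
Stack is shown with the top on the left.

Stack      Input        Action
------------------------------
C $        g ( ( g ( $  output C → Y ( Y
Y ( Y $    g ( ( g ( $  output Y → g (
g ( ( Y $  g ( ( g ( $  match 'g'
( ( Y $    ( ( g ( $    match '('
( Y $      ( g ( $      match '('
Y $        g ( $        output Y → g (
g ( $      g ( $        match 'g'
( $        ( $          match '('
$          $            accept

The string is accepted.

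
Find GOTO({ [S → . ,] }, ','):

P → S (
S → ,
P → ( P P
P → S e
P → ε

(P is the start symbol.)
{ [S → , .] }

GOTO(I, ',') = CLOSURE({ [A → αX.β] : [A → α.Xβ] ∈ I, X = ',' })

Items with dot before ',', with the dot advanced:
  [S → . ,] → [S → , .]
Closure adds nothing (no advanced item has the dot before a non-terminal).

GOTO = { [S → , .] }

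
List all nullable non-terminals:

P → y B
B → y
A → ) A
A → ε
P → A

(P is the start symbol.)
ε-productions: A → ε
So A is immediately nullable.
P → A: every symbol on the right is nullable, so P is nullable too.
No further non-terminal can be added: every production for the remaining non-terminals contains a terminal or a non-nullable non-terminal.
Nullable = { 'A', 'P' }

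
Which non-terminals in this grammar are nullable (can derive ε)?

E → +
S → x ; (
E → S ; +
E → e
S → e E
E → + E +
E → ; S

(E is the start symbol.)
None

A non-terminal is nullable if it can derive ε (the empty string): either it has an ε-production, or it has a production whose right-hand side consists entirely of nullable non-terminals.

There are no ε-productions, so no non-terminal can derive ε.
No non-terminals are nullable.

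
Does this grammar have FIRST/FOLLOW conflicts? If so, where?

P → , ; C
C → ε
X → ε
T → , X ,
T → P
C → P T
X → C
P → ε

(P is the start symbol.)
A FIRST/FOLLOW conflict occurs when a non-terminal N has a nullable alternative N → β (β ⇒* ε) and another alternative N → α with FIRST(α) ∩ FOLLOW(N) ≠ ∅: on such a lookahead the parser cannot decide between expanding α and letting N vanish via β.

Nullable non-terminals: C, P, T, X.
FIRST sets used below: FIRST(P) = { ',', ε }, FIRST(T) = { ',', ε }, FIRST(C) = { ',', ε }

C: nullable alternative(s) C → ε, C → P T; FOLLOW(C) = { $, ',' }
  C → ε: FIRST \ {ε} = { } — disjoint from FOLLOW(C)
  C → P T: FIRST \ {ε} = { ',' } — overlaps FOLLOW(C) on { ',' }: CONFLICT

P: nullable alternative(s) P → ε; FOLLOW(P) = { $, ',' }
  P → , ; C: FIRST \ {ε} = { ',' } — overlaps FOLLOW(P) on { ',' }: CONFLICT
  P → ε: FIRST \ {ε} = { } — this is the only nullable alternative, skip

T: nullable alternative(s) T → P; FOLLOW(T) = { $, ',' }
  T → , X ,: FIRST \ {ε} = { ',' } — overlaps FOLLOW(T) on { ',' }: CONFLICT
  T → P: FIRST \ {ε} = { ',' } — this is the only nullable alternative, skip

X: nullable alternative(s) X → ε, X → C; FOLLOW(X) = { ',' }
  X → ε: FIRST \ {ε} = { } — disjoint from FOLLOW(X)
  X → C: FIRST \ {ε} = { ',' } — overlaps FOLLOW(X) on { ',' }: CONFLICT

So the grammar has 4 FIRST/FOLLOW conflicts (marked CONFLICT above).

Answer: Yes. P → ',' ';' C with FOLLOW(P) on { ',' }; C → P T with FOLLOW(C) on { ',' }; X → C with FOLLOW(X) on { ',' }; T → ',' X ',' with FOLLOW(T) on { ',' }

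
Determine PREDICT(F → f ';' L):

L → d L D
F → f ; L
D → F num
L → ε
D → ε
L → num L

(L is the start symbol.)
{ 'f' }

PREDICT(F → f ';' L) = (FIRST(RHS) \ {ε}) ∪ (FOLLOW(F) if ε ∈ FIRST(RHS), i.e. RHS ⇒* ε)
FIRST(f ';' L) = { 'f' }
ε ∉ FIRST(f ';' L), so FOLLOW(F) is not added.
PREDICT(F → f ';' L) = { 'f' }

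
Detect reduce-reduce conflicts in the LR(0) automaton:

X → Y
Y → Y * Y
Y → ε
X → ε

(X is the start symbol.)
Yes — I0: [X → .] vs [Y → .]

A reduce-reduce conflict occurs when an LR(0) state has two complete items [A → α .] and [B → β .] — both call for a reduction, and with no lookahead the parser cannot choose between them.

Augment with X' → X and build the canonical LR(0) collection (I0 = CLOSURE({[X' → . X]}), then GOTO on every symbol after a dot until no new states appear). It has 5 states:
  I0: { [X → . Y], [X → .], [X' → . X], [Y → . Y * Y], [Y → .] }  — 2 reduces
  I1: { [X' → X .] }  — accept
  I2: { [X → Y .], [Y → Y . * Y] }  — shift, reduce
  I3: { [Y → . Y * Y], [Y → .], [Y → Y * . Y] }  — reduce
  I4: { [Y → Y * Y .], [Y → Y . * Y] }  — shift, reduce

I0 contains complete items [X → .], [Y → .] — reduce-reduce conflict.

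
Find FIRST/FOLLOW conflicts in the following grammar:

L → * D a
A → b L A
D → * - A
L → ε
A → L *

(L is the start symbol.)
Nullable non-terminals: L.

L: nullable alternative(s) L → ε; FOLLOW(L) = { $, '*', 'b' }
  L → * D a: FIRST \ {ε} = { '*' } — overlaps FOLLOW(L) on { '*' }: CONFLICT
  L → ε: FIRST \ {ε} = { } — this is the only nullable alternative, skip

A, D have no nullable alternative, so no FIRST/FOLLOW check is needed there.

So the grammar has 1 FIRST/FOLLOW conflict (marked CONFLICT above).

Answer: Yes. L → '*' D a with FOLLOW(L) on { '*' }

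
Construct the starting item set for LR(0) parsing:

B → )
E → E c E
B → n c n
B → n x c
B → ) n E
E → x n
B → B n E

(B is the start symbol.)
First, augment the grammar with B' → B
I₀ = CLOSURE({ [B' → . B] }):
  [B' → . B] has the dot before B: add [B → . )], [B → . n c n], [B → . n x c], [B → . ) n E], [B → . B n E]
No further items can be added.

I₀ = { [B → . ) n E], [B → . )], [B → . B n E], [B → . n c n], [B → . n x c], [B' → . B] }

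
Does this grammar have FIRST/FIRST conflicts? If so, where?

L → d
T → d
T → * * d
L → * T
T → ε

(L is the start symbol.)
No FIRST/FIRST conflicts.

Productions for L:
  L → d: FIRST = { 'd' }
  L → * T: FIRST = { '*' }
Productions for T:
  T → d: FIRST = { 'd' }
  T → * * d: FIRST = { '*' }
  T → ε: FIRST = { ε }

All alternatives of each non-terminal have pairwise disjoint FIRST sets.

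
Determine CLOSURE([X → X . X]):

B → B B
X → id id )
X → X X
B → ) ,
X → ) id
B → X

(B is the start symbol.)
{ [X → . ) id], [X → . X X], [X → . id id )], [X → X . X] }

To compute CLOSURE, for each item [A → α.Bβ] where B is a non-terminal, add [B → .γ] for all productions B → γ; repeat for the newly added items until nothing changes.

Start with: [X → X . X]
  [X → X . X] has the dot before X: add [X → . id id )], [X → . X X], [X → . ) id]
No further items can be added.

CLOSURE = { [X → . ) id], [X → . X X], [X → . id id )], [X → X . X] }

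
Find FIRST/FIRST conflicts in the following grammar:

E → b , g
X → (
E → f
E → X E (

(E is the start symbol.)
No FIRST/FIRST conflicts.

A FIRST/FIRST conflict occurs when two productions N → α and N → β for the same non-terminal have FIRST(α) ∩ FIRST(β) ≠ ∅ (with ε ∈ FIRST of a nullable right-hand side, so two nullable alternatives also conflict).

FIRST sets of the non-terminals at (or reachable through a nullable prefix from) the front of some alternative:
  FIRST(X) = { '(' }

Productions for E:
  E → b , g: FIRST = { 'b' }
  E → f: FIRST = { 'f' }
  E → X E (: FIRST = { '(' }
X has only one production, so no FIRST/FIRST conflict is possible there.

All alternatives of each non-terminal have pairwise disjoint FIRST sets.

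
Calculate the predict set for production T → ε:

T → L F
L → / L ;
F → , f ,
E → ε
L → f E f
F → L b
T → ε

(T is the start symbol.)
PREDICT(T → ε) = (FIRST(RHS) \ {ε}) ∪ (FOLLOW(T) if ε ∈ FIRST(RHS), i.e. RHS ⇒* ε)
The right-hand side is ε (FIRST(ε) = { ε }), so the predict set is FOLLOW(T) = { $ }
PREDICT(T → ε) = { $ }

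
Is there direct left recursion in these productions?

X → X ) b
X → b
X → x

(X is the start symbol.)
X → X ) b: LEFT RECURSIVE (starts with X)
X → b: starts with b
X → x: starts with x

The grammar has direct left recursion on: X.

Answer: Yes, X is left-recursive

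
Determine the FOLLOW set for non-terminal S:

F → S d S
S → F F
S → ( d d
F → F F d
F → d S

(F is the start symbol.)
{ $, '(', 'd' }

In F → S d S: S is followed by d S, add FIRST(d S) \ {ε} = { 'd' }
In F → S d S: S is at the end, add FOLLOW(F)
In F → d S: S is at the end, add FOLLOW(F)

The FOLLOW sets referred to above (computed the same way, to a fixed point):
  FOLLOW(F) = { $, '(', 'd' }

Taking the union: FOLLOW(S) = { $, '(', 'd' }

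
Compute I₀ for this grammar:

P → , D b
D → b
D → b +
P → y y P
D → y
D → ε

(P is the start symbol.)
First, augment the grammar with P' → P
I₀ = CLOSURE({ [P' → . P] }):
  [P' → . P] has the dot before P: add [P → . , D b], [P → . y y P]
No further items can be added.

I₀ = { [P → . , D b], [P → . y y P], [P' → . P] }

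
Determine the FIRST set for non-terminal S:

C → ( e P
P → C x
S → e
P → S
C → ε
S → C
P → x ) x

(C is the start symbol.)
To compute FIRST(S), examine every production with S on the left-hand side, reading each right-hand side left to right until a non-nullable symbol is reached.

FIRST sets of the other non-terminals involved (by the same procedure, iterated to a fixed point):
  FIRST(C) = { '(', ε }

From S → e:
  - e is a terminal: add 'e' and stop
From S → C:
  - C is a non-terminal: add FIRST(C) \ {ε} = { '(' }
    C is nullable and nothing follows, so the whole right-hand side can vanish: ε ∈ FIRST(S)

Collecting: FIRST(S) = { '(', 'e', ε }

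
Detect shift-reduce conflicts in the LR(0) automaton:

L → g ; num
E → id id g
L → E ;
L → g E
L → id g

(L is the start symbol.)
A shift-reduce conflict occurs when an LR(0) state has both:
  - a complete (reduce) item [A → α .] (dot at the end), and
  - a shift item [B → β . c γ] (dot before a terminal).

Augment with L' → L and build the canonical LR(0) collection (I0 = CLOSURE({[L' → . L]}), then GOTO on every symbol after a dot until no new states appear). It has 13 states:
  I0: { [E → . id id g], [L → . E ;], [L → . g ; num], [L → . g E], [L → . id g], [L' → . L] }  — shift
  I1: { [L → E . ;] }  — shift
  I2: { [L' → L .] }  — accept
  I3: { [E → . id id g], [L → g . ; num], [L → g . E] }  — shift
  I4: { [E → id . id g], [L → id . g] }  — shift
  I5: { [L → id g .] }  — reduce
  I6: { [E → id id . g] }  — shift
  I7: { [E → id id g .] }  — reduce
  I8: { [L → g ; . num] }  — shift
  I9: { [L → g E .] }  — reduce
  I10: { [E → id . id g] }  — shift
  I11: { [L → g ; num .] }  — reduce
  I12: { [L → E ; .] }  — reduce

No state contains both a complete item and a shift item.

Answer: No shift-reduce conflicts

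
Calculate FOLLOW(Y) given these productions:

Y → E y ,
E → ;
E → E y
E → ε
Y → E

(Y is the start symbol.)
To compute FOLLOW(Y), find every occurrence of Y on a right-hand side N → α Y β: add FIRST(β) \ {ε}, and if β is empty or nullable also add FOLLOW(N). Iterate to a fixed point.

Y is the start symbol, so $ ∈ FOLLOW(Y).
Y does not occur on any right-hand side.

Taking the union: FOLLOW(Y) = { $ }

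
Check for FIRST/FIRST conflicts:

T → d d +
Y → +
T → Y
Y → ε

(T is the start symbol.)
A FIRST/FIRST conflict occurs when two productions N → α and N → β for the same non-terminal have FIRST(α) ∩ FIRST(β) ≠ ∅ (with ε ∈ FIRST of a nullable right-hand side, so two nullable alternatives also conflict).

FIRST sets of the non-terminals at (or reachable through a nullable prefix from) the front of some alternative:
  FIRST(Y) = { '+', ε }

Productions for T:
  T → d d +: FIRST = { 'd' }
  T → Y: FIRST = { '+', ε }
Productions for Y:
  Y → +: FIRST = { '+' }
  Y → ε: FIRST = { ε }

All alternatives of each non-terminal have pairwise disjoint FIRST sets.

Answer: No FIRST/FIRST conflicts.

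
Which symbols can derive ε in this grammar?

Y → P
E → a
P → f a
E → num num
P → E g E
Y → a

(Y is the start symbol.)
None

There are no ε-productions, so no non-terminal can derive ε.
No non-terminals are nullable.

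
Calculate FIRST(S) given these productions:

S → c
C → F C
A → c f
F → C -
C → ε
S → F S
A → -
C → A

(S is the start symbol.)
FIRST sets of the other non-terminals involved (by the same procedure, iterated to a fixed point):
  FIRST(F) = { '-', 'c' }

From S → c:
  - c is a terminal: add 'c' and stop
From S → F S:
  - F is a non-terminal: add FIRST(F) \ {ε} = { '-', 'c' }
    F is not nullable, so stop

Collecting: FIRST(S) = { '-', 'c' }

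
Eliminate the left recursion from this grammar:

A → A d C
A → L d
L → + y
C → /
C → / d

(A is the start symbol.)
A is directly left-recursive. The standard transformation for
  A → A α₁ | ... | A α_m | β₁ | ... | β_n
is
  A  → β₁ A' | ... | β_n A'
  A' → α₁ A' | ... | α_m A' | ε

A → L d becomes A → L d A'
A → A d C becomes A' → d C A'
Add A' → ε

Productions for other non-terminals are unchanged:
  L → + y
  C → /
  C → / d

Resulting grammar:
A → L d A'
A' → d C A'
A' → ε
L → + y
C → /
C → / d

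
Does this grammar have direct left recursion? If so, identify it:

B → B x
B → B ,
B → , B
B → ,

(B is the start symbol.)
Yes, B is left-recursive

Direct left recursion occurs when N → N α for some non-terminal N (the right-hand side begins with the left-hand side itself).

B → B x: LEFT RECURSIVE (starts with B)
B → B ,: LEFT RECURSIVE (starts with B)
B → , B: starts with ','
B → ,: starts with ','

The grammar has direct left recursion on: B.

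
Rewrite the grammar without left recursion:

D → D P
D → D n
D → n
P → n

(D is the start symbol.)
D is directly left-recursive. The standard transformation for
  A → A α₁ | ... | A α_m | β₁ | ... | β_n
is
  A  → β₁ A' | ... | β_n A'
  A' → α₁ A' | ... | α_m A' | ε

D → n becomes D → n D'
D → D P becomes D' → P D'
D → D n becomes D' → n D'
Add D' → ε

Productions for other non-terminals are unchanged:
  P → n

Resulting grammar:
D → n D'
D' → P D'
D' → n D'
D' → ε
P → n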